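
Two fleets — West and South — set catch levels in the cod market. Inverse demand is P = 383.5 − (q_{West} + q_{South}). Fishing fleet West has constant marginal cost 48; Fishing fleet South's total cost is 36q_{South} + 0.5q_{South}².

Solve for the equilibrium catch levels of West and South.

Fishing fleet West's profit: π = q_{West}(383.5 − (q_{West} + q_{South})) − 48q_{West}.
∂π/∂q_{West} = 335.5 − 2q_{West} − q_{South} = 0, so q_{West} = 167.75 − 0.5q_{South}.
For South: ∂π/∂q_{South} = 347.5 − 3q_{South} − q_{West} = 0 ⇒ q_{South} = 695/6 − (1/3)q_{West}.
Plugging q_{South} into West's best response: q_{West} = 167.75 − 0.5(695/6 − (1/3)q_{West}) ⇒ (5/6)q_{West} = 659/6, so q_{West} = 131.8.
Then q_{South} = 695/6 − (1/3)·131.8 = 71.9.

131.8, 71.9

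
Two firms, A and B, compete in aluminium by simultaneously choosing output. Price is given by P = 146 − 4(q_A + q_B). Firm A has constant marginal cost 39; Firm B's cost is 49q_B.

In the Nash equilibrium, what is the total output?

Firm A's profit: π = q_A(146 − 4(q_A + q_B)) − 39q_A.
∂π/∂q_A = 107 − 8q_A − 4q_B = 0, so q_A = 13.375 − 0.5q_B.
By the same steps for B: q_B = 12.125 − 0.5q_A.
Solving the two reaction functions simultaneously: (1 − (−0.5)(−0.5))q_A = 13.375 − 0.5·12.125, so 0.75q_A = 7.3125 and q_A = 9.75.
Then q_B = 12.125 − 0.5·9.75 = 7.25.
Total output: 9.75 + 7.25 = 17.

17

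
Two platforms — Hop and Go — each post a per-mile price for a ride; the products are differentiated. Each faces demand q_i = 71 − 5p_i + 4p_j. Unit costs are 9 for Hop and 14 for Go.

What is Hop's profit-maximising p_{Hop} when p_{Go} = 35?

Hop's profit: π = (p_{Hop} − 9)(71 − 5p_{Hop} + 4p_{Go}).
∂π/∂p_{Hop} = 116 − 10p_{Hop} + 4p_{Go} = 0 ⇒ p_{Hop} = 11.6 + 0.4p_{Go}.
At p_{Go} = 35: p_{Hop} = 11.6 + 0.4·35 = 25.6.

25.6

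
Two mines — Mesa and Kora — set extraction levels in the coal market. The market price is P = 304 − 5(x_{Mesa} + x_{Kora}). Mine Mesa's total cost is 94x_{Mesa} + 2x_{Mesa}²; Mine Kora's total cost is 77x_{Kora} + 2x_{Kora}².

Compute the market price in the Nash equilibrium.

189

Mine Mesa's profit: π = x_{Mesa}(304 − 5(x_{Mesa} + x_{Kora})) − 94x_{Mesa} − 2x_{Mesa}².
∂π/∂x_{Mesa} = 210 − 14x_{Mesa} − 5x_{Kora} = 0, so x_{Mesa} = 15 − (5/14)x_{Kora}.
By the same steps for Kora: x_{Kora} = 227/14 − (5/14)x_{Mesa}.
Substituting the second reaction function into the first: x_{Mesa} = 15 − (5/14)(227/14 − (5/14)x_{Mesa}), which gives (171/196)x_{Mesa} = 1805/196 ⇒ x_{Mesa} = 95/9.
Then x_{Kora} = 227/14 − (5/14)·(95/9) = 112/9.
Equilibrium price: P = 304 − 5·23 = 189.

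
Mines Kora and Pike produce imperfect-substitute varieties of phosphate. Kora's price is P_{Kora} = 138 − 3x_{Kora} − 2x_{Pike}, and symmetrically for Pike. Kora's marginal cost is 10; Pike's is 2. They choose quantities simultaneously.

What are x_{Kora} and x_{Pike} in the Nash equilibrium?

Mine Kora's profit: π = x_{Kora}(138 − 3x_{Kora} − 2x_{Pike}) − 10x_{Kora}.
∂π/∂x_{Kora} = 128 − 6x_{Kora} − 2x_{Pike} = 0 ⇒ x_{Kora} = 64/3 − (1/3)x_{Pike}.
Similarly x_{Pike} = 68/3 − (1/3)x_{Kora}.
Substituting the second reaction function into the first: x_{Kora} = 64/3 − (1/3)(68/3 − (1/3)x_{Kora}), which gives (8/9)x_{Kora} = 124/9 ⇒ x_{Kora} = 15.5.
Then x_{Pike} = 68/3 − (1/3)·15.5 = 17.5.

15.5, 17.5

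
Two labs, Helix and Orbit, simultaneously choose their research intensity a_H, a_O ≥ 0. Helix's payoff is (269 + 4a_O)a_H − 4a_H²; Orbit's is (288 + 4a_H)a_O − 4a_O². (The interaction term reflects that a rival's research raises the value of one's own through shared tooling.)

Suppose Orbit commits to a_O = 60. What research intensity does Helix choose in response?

Expanding Helix's payoff: 269a_H + 4a_Oa_H − 4a_H².
∂π/∂a_H = 269 + 4a_O − 8a_H = 0, so a_H = 33.625 + 0.5a_O.
At a_O = 60: a_H = 33.625 + 0.5·60 = 63.625.

63.625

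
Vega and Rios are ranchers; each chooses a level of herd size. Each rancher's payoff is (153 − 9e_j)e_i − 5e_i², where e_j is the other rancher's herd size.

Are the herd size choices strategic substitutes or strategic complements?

Vega's payoff is (153 − 9e_R)e_V − 5e_V².
∂π/∂e_V = 153 − 9e_R − 10e_V = 0, so e_V = 15.3 − 0.9e_R.
The best-response slope de_V/de_R = −0.9 < 0: the reaction function is downward-sloping, so the choices are strategic substitutes.

strategic substitutes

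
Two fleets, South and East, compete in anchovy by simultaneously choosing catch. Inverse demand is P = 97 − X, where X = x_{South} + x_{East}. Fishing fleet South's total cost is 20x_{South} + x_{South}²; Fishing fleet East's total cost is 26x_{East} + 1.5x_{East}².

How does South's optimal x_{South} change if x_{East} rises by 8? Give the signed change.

-2

Fishing fleet South's profit: π = x_{South}(97 − (x_{South} + x_{East})) − 20x_{South} − x_{South}².
∂π/∂x_{South} = 77 − 4x_{South} − x_{East} = 0, so x_{South} = 19.25 − 0.25x_{East}.
The reaction-function slope is −0.25, so an 8-unit rise in x_{East} moves x_{South} by −0.25 × 8 = −2. South's best response falls — the actions are strategic substitutes.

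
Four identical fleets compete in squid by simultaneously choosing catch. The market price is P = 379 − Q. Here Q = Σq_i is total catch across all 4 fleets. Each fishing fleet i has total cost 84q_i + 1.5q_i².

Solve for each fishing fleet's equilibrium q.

A representative fishing fleet's profit is π_i = q_i(379 − Q) − 84q_i − 1.5q_i², with Q = q_i + Σ_{j≠i} q_j.
First-order condition: 295 − 5q_i − Σ_{j≠i} q_j = 0.
With identical fishing fleets, set every q_j = q: then 295 − 5q − 3q = 0, i.e. q = 295/8 = 36.875.

36.875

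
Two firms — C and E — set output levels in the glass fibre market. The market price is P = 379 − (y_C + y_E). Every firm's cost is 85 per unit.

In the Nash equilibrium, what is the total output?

Firm C's profit: π = y_C(379 − (y_C + y_E)) − 85y_C.
∂π/∂y_C = 294 − 2y_C − y_E = 0, so y_C = 147 − 0.5y_E.
By symmetry y_E = y_C; substituting into the reaction function, 1.5y_C = 147 and y_C = 98.
Total output: 98 + 98 = 196.

196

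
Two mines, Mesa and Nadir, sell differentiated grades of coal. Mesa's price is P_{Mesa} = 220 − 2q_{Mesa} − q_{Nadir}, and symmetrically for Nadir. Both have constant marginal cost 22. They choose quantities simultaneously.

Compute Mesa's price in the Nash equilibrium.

Mine Mesa's profit: π = q_{Mesa}(220 − 2q_{Mesa} − q_{Nadir}) − 22q_{Mesa}.
∂π/∂q_{Mesa} = 198 − 4q_{Mesa} − q_{Nadir} = 0 ⇒ q_{Mesa} = 49.5 − 0.25q_{Nadir}.
The game is symmetric, so in equilibrium q_{Nadir} = q_{Mesa}: the reaction function gives 1.25q_{Mesa} = 49.5, hence q_{Mesa} = 39.6.
P_{Mesa} = 220 − 2·39.6 − 39.6 = 101.2.

101.2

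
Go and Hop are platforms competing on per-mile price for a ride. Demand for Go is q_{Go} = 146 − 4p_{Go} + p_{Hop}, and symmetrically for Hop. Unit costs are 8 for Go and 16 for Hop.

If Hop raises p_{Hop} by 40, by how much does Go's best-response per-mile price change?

5

Go's profit: π = (p_{Go} − 8)(146 − 4p_{Go} + p_{Hop}).
∂π/∂p_{Go} = 178 − 8p_{Go} + p_{Hop} = 0 ⇒ p_{Go} = 22.25 + 0.125p_{Hop}.
The reaction-function slope is 0.125, so a 40-unit rise in p_{Hop} moves p_{Go} by 0.125 × 40 = 5. Go's best response rises — the actions are strategic complements.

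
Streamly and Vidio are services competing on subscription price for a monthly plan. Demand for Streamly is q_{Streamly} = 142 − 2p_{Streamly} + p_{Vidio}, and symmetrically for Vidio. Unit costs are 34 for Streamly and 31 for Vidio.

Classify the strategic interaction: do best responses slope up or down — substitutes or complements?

strategic complements

Streamly's profit: π = (p_{Streamly} − 34)(142 − 2p_{Streamly} + p_{Vidio}).
∂π/∂p_{Streamly} = 210 − 4p_{Streamly} + p_{Vidio} = 0 ⇒ p_{Streamly} = 52.5 + 0.25p_{Vidio}.
The best-response slope dp_{Streamly}/dp_{Vidio} = 0.25 > 0: the reaction function is upward-sloping, so the choices are strategic complements.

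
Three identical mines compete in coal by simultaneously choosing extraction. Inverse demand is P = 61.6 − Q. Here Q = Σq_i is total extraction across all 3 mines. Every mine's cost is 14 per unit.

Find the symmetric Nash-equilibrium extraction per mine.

11.9

A representative mine's profit is π_i = q_i(61.6 − Q) − 14q_i, with Q = q_i + Σ_{j≠i} q_j.
First-order condition: 47.6 − 2q_i − Σ_{j≠i} q_j = 0.
In a symmetric equilibrium every mine chooses the same q, so Σ_{j≠i} q_j = 2q. The condition becomes 47.6 − 4q = 0, giving q = 47.6/4 = 11.9.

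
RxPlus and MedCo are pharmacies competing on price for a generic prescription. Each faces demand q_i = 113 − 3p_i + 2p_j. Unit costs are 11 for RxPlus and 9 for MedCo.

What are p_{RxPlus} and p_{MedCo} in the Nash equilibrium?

36.125, 35.375

RxPlus's profit: π = (p_{RxPlus} − 11)(113 − 3p_{RxPlus} + 2p_{MedCo}).
∂π/∂p_{RxPlus} = 146 − 6p_{RxPlus} + 2p_{MedCo} = 0 ⇒ p_{RxPlus} = 73/3 + (1/3)p_{MedCo}.
Similarly p_{MedCo} = 70/3 + (1/3)p_{RxPlus}.
Plugging p_{MedCo} into RxPlus's best response: p_{RxPlus} = 73/3 + (1/3)(70/3 + (1/3)p_{RxPlus}) ⇒ (8/9)p_{RxPlus} = 289/9, so p_{RxPlus} = 36.125.
Then p_{MedCo} = 70/3 + (1/3)·36.125 = 35.375.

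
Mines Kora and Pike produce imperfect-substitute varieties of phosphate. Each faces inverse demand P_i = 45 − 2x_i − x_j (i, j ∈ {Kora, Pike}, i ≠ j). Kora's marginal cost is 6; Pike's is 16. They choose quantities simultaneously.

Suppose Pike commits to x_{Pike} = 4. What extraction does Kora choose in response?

Mine Kora's profit: π = x_{Kora}(45 − 2x_{Kora} − x_{Pike}) − 6x_{Kora}.
∂π/∂x_{Kora} = 39 − 4x_{Kora} − x_{Pike} = 0 ⇒ x_{Kora} = 9.75 − 0.25x_{Pike}.
At x_{Pike} = 4: x_{Kora} = 9.75 − 0.25·4 = 8.75.

8.75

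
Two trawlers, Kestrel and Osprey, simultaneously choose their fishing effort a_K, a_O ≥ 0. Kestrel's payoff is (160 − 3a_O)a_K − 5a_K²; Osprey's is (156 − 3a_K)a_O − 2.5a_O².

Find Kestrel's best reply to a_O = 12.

12.4

Expanding Kestrel's payoff: 160a_K − 3a_Oa_K − 5a_K².
∂π/∂a_K = 160 − 3a_O − 10a_K = 0, so a_K = 16 − 0.3a_O.
At a_O = 12: a_K = 16 − 0.3·12 = 12.4.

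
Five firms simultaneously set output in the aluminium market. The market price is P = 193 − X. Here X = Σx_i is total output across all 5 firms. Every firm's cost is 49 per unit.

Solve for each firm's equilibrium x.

A representative firm's profit is π_i = x_i(193 − X) − 49x_i, with X = x_i + Σ_{j≠i} x_j.
First-order condition: 144 − 2x_i − Σ_{j≠i} x_j = 0.
Imposing symmetry (x_j = x for all j) turns Σ_{j≠i} x_j into 4x, so 144 = 6x and x = 24.

24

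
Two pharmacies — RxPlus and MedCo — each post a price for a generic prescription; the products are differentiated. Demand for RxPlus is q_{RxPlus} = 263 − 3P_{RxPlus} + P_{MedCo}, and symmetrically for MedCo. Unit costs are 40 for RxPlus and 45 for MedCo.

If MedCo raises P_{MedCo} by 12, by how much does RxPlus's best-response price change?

RxPlus's profit: π = (P_{RxPlus} − 40)(263 − 3P_{RxPlus} + P_{MedCo}).
∂π/∂P_{RxPlus} = 383 − 6P_{RxPlus} + P_{MedCo} = 0 ⇒ P_{RxPlus} = 383/6 + (1/6)P_{MedCo}.
The reaction-function slope is 1/6, so a 12-unit rise in P_{MedCo} moves P_{RxPlus} by 1/6 × 12 = 2. RxPlus's best response rises — the actions are strategic complements.

2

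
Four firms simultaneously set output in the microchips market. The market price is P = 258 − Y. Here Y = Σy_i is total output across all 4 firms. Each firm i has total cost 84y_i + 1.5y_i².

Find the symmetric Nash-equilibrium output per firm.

21.75

A representative firm's profit is π_i = y_i(258 − Y) − 84y_i − 1.5y_i², with Y = y_i + Σ_{j≠i} y_j.
First-order condition: 174 − 5y_i − Σ_{j≠i} y_j = 0.
In a symmetric equilibrium every firm chooses the same y, so Σ_{j≠i} y_j = 3y. The condition becomes 174 − 8y = 0, giving y = 174/8 = 21.75.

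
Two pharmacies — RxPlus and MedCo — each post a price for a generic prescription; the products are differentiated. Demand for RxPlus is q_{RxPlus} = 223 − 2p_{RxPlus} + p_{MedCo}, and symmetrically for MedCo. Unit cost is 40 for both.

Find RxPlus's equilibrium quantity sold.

122

RxPlus's profit: π = (p_{RxPlus} − 40)(223 − 2p_{RxPlus} + p_{MedCo}).
∂π/∂p_{RxPlus} = 303 − 4p_{RxPlus} + p_{MedCo} = 0 ⇒ p_{RxPlus} = 75.75 + 0.25p_{MedCo}.
Setting p_{RxPlus} = p_{MedCo} in the reaction function: p_{RxPlus} = 75.75 + 0.25p_{RxPlus}, so p_{RxPlus} = 75.75 / 0.75 = 101.
q_{RxPlus} = 223 − 2·101 + 101 = 122.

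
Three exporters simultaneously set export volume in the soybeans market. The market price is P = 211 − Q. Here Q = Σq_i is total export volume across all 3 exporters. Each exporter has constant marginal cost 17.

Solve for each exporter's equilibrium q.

48.5

A representative exporter's profit is π_i = q_i(211 − Q) − 17q_i, with Q = q_i + Σ_{j≠i} q_j.
First-order condition: 194 − 2q_i − Σ_{j≠i} q_j = 0.
With identical exporters, set every q_j = q: then 194 − 2q − 2q = 0, i.e. q = 194/4 = 48.5.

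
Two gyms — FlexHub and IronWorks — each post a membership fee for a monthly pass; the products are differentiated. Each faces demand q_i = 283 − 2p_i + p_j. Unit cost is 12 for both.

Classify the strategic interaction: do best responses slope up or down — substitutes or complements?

FlexHub's profit: π = (p_{FlexHub} − 12)(283 − 2p_{FlexHub} + p_{IronWorks}).
∂π/∂p_{FlexHub} = 307 − 4p_{FlexHub} + p_{IronWorks} = 0 ⇒ p_{FlexHub} = 76.75 + 0.25p_{IronWorks}.
The best-response slope dp_{FlexHub}/dp_{IronWorks} = 0.25 > 0: the reaction function is upward-sloping, so the choices are strategic complements.

strategic complements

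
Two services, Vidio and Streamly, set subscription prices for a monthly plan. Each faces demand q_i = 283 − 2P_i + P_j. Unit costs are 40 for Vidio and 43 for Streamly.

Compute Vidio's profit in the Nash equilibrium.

13251.92

Vidio's profit: π = (P_{Vidio} − 40)(283 − 2P_{Vidio} + P_{Streamly}).
∂π/∂P_{Vidio} = 363 − 4P_{Vidio} + P_{Streamly} = 0 ⇒ P_{Vidio} = 90.75 + 0.25P_{Streamly}.
Similarly P_{Streamly} = 92.25 + 0.25P_{Vidio}.
Solving the two reaction functions simultaneously: (1 − (0.25)(0.25))P_{Vidio} = 90.75 + 0.25·92.25, so 0.9375P_{Vidio} = 113.8125 and P_{Vidio} = 121.4.
Then P_{Streamly} = 92.25 + 0.25·121.4 = 122.6.
q_{Vidio} = 283 − 2·121.4 + 122.6 = 162.8.
Profit = (121.4 − 40)·162.8 = 13251.92.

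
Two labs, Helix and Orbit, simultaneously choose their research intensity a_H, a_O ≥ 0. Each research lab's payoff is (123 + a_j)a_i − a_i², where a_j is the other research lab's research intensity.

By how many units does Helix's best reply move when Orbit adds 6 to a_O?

3

Helix's payoff is (123 + a_O)a_H − a_H².
∂π/∂a_H = 123 + a_O − 2a_H = 0, so a_H = 61.5 + 0.5a_O.
The reaction-function slope is 0.5, so a 6-unit rise in a_O moves a_H by 0.5 × 6 = 3. Helix's best response rises — the actions are strategic complements.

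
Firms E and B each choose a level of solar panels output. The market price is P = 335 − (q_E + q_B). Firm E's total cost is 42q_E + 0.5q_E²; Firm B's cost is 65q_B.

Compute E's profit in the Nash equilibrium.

5991.36

Firm E's profit: π = q_E(335 − (q_E + q_B)) − 42q_E − 0.5q_E².
∂π/∂q_E = 293 − 3q_E − q_B = 0, so q_E = 293/3 − (1/3)q_B.
For B: ∂π/∂q_B = 270 − 2q_B − q_E = 0 ⇒ q_B = 135 − 0.5q_E.
Solving the two reaction functions simultaneously: (1 − (−1/3)(−0.5))q_E = 293/3 − (1/3)·135, so (5/6)q_E = 158/3 and q_E = 63.2.
Then q_B = 135 − 0.5·63.2 = 103.4.
Price P = 335 − 166.6 = 168.4.
E's profit: (168.4 − 42)·63.2 − 0.5(63.2)² = 5991.36.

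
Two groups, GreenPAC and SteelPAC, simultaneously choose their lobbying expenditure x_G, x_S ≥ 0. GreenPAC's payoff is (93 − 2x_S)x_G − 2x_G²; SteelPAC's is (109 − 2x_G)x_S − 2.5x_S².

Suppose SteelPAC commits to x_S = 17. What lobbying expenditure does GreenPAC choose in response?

Expanding GreenPAC's payoff: 93x_G − 2x_Sx_G − 2x_G².
∂π/∂x_G = 93 − 2x_S − 4x_G = 0, so x_G = 23.25 − 0.5x_S.
At x_S = 17: x_G = 23.25 − 0.5·17 = 14.75.

14.75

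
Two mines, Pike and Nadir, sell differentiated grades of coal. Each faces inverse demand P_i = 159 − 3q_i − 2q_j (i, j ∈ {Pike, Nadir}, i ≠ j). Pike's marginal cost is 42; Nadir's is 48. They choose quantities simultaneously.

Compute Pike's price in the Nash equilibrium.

Mine Pike's profit: π = q_{Pike}(159 − 3q_{Pike} − 2q_{Nadir}) − 42q_{Pike}.
∂π/∂q_{Pike} = 117 − 6q_{Pike} − 2q_{Nadir} = 0 ⇒ q_{Pike} = 19.5 − (1/3)q_{Nadir}.
Similarly q_{Nadir} = 18.5 − (1/3)q_{Pike}.
Substituting the second reaction function into the first: q_{Pike} = 19.5 − (1/3)(18.5 − (1/3)q_{Pike}), which gives (8/9)q_{Pike} = 40/3 ⇒ q_{Pike} = 15.
Then q_{Nadir} = 18.5 − (1/3)·15 = 13.5.
P_{Pike} = 159 − 3·15 − 2·13.5 = 87.

87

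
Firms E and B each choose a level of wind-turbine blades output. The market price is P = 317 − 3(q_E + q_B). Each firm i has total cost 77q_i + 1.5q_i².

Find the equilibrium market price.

Firm E's profit: π = q_E(317 − 3(q_E + q_B)) − 77q_E − 1.5q_E².
∂π/∂q_E = 240 − 9q_E − 3q_B = 0, so q_E = 80/3 − (1/3)q_B.
The game is symmetric, so in equilibrium q_B = q_E: the reaction function gives (4/3)q_E = 80/3, hence q_E = 20.
Equilibrium price: P = 317 − 3·40 = 197.

197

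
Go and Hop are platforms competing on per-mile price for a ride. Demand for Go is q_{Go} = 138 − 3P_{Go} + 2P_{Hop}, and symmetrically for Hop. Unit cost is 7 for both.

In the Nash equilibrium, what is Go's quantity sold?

98.25

Go's profit: π = (P_{Go} − 7)(138 − 3P_{Go} + 2P_{Hop}).
∂π/∂P_{Go} = 159 − 6P_{Go} + 2P_{Hop} = 0 ⇒ P_{Go} = 26.5 + (1/3)P_{Hop}.
Setting P_{Go} = P_{Hop} in the reaction function: P_{Go} = 26.5 + (1/3)P_{Go}, so P_{Go} = 26.5 / (2/3) = 39.75.
q_{Go} = 138 − 3·39.75 + 2·39.75 = 98.25.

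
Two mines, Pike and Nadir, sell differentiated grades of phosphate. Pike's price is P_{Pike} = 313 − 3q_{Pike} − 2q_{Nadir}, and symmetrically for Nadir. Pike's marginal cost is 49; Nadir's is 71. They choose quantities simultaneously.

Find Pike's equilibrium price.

Mine Pike's profit: π = q_{Pike}(313 − 3q_{Pike} − 2q_{Nadir}) − 49q_{Pike}.
∂π/∂q_{Pike} = 264 − 6q_{Pike} − 2q_{Nadir} = 0 ⇒ q_{Pike} = 44 − (1/3)q_{Nadir}.
Similarly q_{Nadir} = 121/3 − (1/3)q_{Pike}.
Plugging q_{Nadir} into Pike's best response: q_{Pike} = 44 − (1/3)(121/3 − (1/3)q_{Pike}) ⇒ (8/9)q_{Pike} = 275/9, so q_{Pike} = 34.375.
Then q_{Nadir} = 121/3 − (1/3)·34.375 = 28.875.
P_{Pike} = 313 − 3·34.375 − 2·28.875 = 152.125.

152.125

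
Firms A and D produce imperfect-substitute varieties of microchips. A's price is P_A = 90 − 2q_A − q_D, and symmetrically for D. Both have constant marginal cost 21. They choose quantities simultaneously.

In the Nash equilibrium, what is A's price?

Firm A's profit: π = q_A(90 − 2q_A − q_D) − 21q_A.
∂π/∂q_A = 69 − 4q_A − q_D = 0 ⇒ q_A = 17.25 − 0.25q_D.
The game is symmetric, so in equilibrium q_D = q_A: the reaction function gives 1.25q_A = 17.25, hence q_A = 13.8.
P_A = 90 − 2·13.8 − 13.8 = 48.6.

48.6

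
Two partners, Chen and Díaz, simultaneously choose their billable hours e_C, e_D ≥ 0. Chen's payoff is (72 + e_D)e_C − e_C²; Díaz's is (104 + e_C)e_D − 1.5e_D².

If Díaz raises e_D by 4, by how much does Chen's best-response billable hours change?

2

Expanding Chen's payoff: 72e_C + e_De_C − e_C².
∂π/∂e_C = 72 + e_D − 2e_C = 0, so e_C = 36 + 0.5e_D.
The reaction-function slope is 0.5, so a 4-unit rise in e_D moves e_C by 0.5 × 4 = 2. Chen's best response rises — the actions are strategic complements.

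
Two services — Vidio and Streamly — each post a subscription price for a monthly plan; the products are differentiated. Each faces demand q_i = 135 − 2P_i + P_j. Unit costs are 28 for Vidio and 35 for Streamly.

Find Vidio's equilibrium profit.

Vidio's profit: π = (P_{Vidio} − 28)(135 − 2P_{Vidio} + P_{Streamly}).
∂π/∂P_{Vidio} = 191 − 4P_{Vidio} + P_{Streamly} = 0 ⇒ P_{Vidio} = 47.75 + 0.25P_{Streamly}.
Similarly P_{Streamly} = 51.25 + 0.25P_{Vidio}.
Plugging P_{Streamly} into Vidio's best response: P_{Vidio} = 47.75 + 0.25(51.25 + 0.25P_{Vidio}) ⇒ 0.9375P_{Vidio} = 60.5625, so P_{Vidio} = 64.6.
Then P_{Streamly} = 51.25 + 0.25·64.6 = 67.4.
q_{Vidio} = 135 − 2·64.6 + 67.4 = 73.2.
Profit = (64.6 − 28)·73.2 = 2679.12.

2679.12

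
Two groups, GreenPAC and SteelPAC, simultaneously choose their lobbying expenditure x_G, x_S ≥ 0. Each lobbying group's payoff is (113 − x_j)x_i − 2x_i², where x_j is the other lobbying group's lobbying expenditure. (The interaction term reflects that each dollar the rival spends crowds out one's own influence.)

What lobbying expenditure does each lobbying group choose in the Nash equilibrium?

GreenPAC's payoff is (113 − x_S)x_G − 2x_G².
∂π/∂x_G = 113 − x_S − 4x_G = 0, so x_G = 28.25 − 0.25x_S.
The game is symmetric, so in equilibrium x_S = x_G: the reaction function gives 1.25x_G = 28.25, hence x_G = 22.6.

22.6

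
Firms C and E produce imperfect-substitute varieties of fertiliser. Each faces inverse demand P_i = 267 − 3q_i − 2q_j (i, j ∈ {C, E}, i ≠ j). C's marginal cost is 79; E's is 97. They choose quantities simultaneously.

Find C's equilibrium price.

Firm C's profit: π = q_C(267 − 3q_C − 2q_E) − 79q_C.
∂π/∂q_C = 188 − 6q_C − 2q_E = 0 ⇒ q_C = 94/3 − (1/3)q_E.
Similarly q_E = 85/3 − (1/3)q_C.
Substituting the second reaction function into the first: q_C = 94/3 − (1/3)(85/3 − (1/3)q_C), which gives (8/9)q_C = 197/9 ⇒ q_C = 24.625.
Then q_E = 85/3 − (1/3)·24.625 = 20.125.
P_C = 267 − 3·24.625 − 2·20.125 = 152.875.

152.875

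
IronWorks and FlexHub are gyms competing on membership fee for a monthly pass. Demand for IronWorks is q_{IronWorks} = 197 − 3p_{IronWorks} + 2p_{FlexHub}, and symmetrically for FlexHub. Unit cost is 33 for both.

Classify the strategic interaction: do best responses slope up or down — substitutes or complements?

IronWorks's profit: π = (p_{IronWorks} − 33)(197 − 3p_{IronWorks} + 2p_{FlexHub}).
∂π/∂p_{IronWorks} = 296 − 6p_{IronWorks} + 2p_{FlexHub} = 0 ⇒ p_{IronWorks} = 148/3 + (1/3)p_{FlexHub}.
The best-response slope dp_{IronWorks}/dp_{FlexHub} = 1/3 > 0: the reaction function is upward-sloping, so the choices are strategic complements.

strategic complements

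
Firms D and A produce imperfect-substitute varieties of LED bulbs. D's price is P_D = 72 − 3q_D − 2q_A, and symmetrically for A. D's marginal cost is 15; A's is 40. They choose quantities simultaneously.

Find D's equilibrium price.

41.0625

Firm D's profit: π = q_D(72 − 3q_D − 2q_A) − 15q_D.
∂π/∂q_D = 57 − 6q_D − 2q_A = 0 ⇒ q_D = 9.5 − (1/3)q_A.
Similarly q_A = 16/3 − (1/3)q_D.
Substituting the second reaction function into the first: q_D = 9.5 − (1/3)(16/3 − (1/3)q_D), which gives (8/9)q_D = 139/18 ⇒ q_D = 8.6875.
Then q_A = 16/3 − (1/3)·8.6875 = 2.4375.
P_D = 72 − 3·8.6875 − 2·2.4375 = 41.0625.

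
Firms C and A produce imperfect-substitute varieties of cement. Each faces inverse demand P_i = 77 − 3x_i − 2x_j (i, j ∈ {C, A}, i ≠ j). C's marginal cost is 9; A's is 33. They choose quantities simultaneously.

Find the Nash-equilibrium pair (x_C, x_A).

Firm C's profit: π = x_C(77 − 3x_C − 2x_A) − 9x_C.
∂π/∂x_C = 68 − 6x_C − 2x_A = 0 ⇒ x_C = 34/3 − (1/3)x_A.
Similarly x_A = 22/3 − (1/3)x_C.
Solving the two reaction functions simultaneously: (1 − (−1/3)(−1/3))x_C = 34/3 − (1/3)·(22/3), so (8/9)x_C = 80/9 and x_C = 10.
Then x_A = 22/3 − (1/3)·10 = 4.

10, 4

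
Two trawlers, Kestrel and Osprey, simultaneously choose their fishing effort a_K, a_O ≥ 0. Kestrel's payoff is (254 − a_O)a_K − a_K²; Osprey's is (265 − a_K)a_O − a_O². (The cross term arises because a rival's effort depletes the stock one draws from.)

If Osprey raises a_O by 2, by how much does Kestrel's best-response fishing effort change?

-1

Expanding Kestrel's payoff: 254a_K − a_Oa_K − a_K².
∂π/∂a_K = 254 − a_O − 2a_K = 0, so a_K = 127 − 0.5a_O.
The reaction-function slope is −0.5, so a 2-unit rise in a_O moves a_K by −0.5 × 2 = −1. Kestrel's best response falls — the actions are strategic substitutes.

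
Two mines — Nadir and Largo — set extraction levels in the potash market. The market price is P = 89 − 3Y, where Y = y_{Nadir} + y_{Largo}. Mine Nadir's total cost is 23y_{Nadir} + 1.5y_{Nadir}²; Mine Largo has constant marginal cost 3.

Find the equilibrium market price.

Mine Nadir's profit: π = y_{Nadir}(89 − 3(y_{Nadir} + y_{Largo})) − 23y_{Nadir} − 1.5y_{Nadir}².
∂π/∂y_{Nadir} = 66 − 9y_{Nadir} − 3y_{Largo} = 0, so y_{Nadir} = 22/3 − (1/3)y_{Largo}.
For Largo: ∂π/∂y_{Largo} = 86 − 6y_{Largo} − 3y_{Nadir} = 0 ⇒ y_{Largo} = 43/3 − 0.5y_{Nadir}.
Plugging y_{Largo} into Nadir's best response: y_{Nadir} = 22/3 − (1/3)(43/3 − 0.5y_{Nadir}) ⇒ (5/6)y_{Nadir} = 23/9, so y_{Nadir} = 46/15.
Then y_{Largo} = 43/3 − 0.5·(46/15) = 12.8.
Equilibrium price: P = 89 − 3·(238/15) = 41.4.

41.4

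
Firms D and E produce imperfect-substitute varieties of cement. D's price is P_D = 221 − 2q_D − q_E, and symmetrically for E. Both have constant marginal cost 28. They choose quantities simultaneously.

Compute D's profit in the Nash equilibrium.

2979.92

Firm D's profit: π = q_D(221 − 2q_D − q_E) − 28q_D.
∂π/∂q_D = 193 − 4q_D − q_E = 0 ⇒ q_D = 48.25 − 0.25q_E.
By symmetry q_E = q_D; substituting into the reaction function, 1.25q_D = 48.25 and q_D = 38.6.
P_D = 221 − 2·38.6 − 38.6 = 105.2.
Profit = (105.2 − 28)·38.6 = 2979.92.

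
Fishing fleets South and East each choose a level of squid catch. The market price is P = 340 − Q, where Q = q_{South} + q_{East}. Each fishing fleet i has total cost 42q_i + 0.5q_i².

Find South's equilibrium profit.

Fishing fleet South's profit: π = q_{South}(340 − (q_{South} + q_{East})) − 42q_{South} − 0.5q_{South}².
∂π/∂q_{South} = 298 − 3q_{South} − q_{East} = 0, so q_{South} = 298/3 − (1/3)q_{East}.
The game is symmetric, so in equilibrium q_{East} = q_{South}: the reaction function gives (4/3)q_{South} = 298/3, hence q_{South} = 74.5.
Price P = 340 − 149 = 191.
South's profit: (191 − 42)·74.5 − 0.5(74.5)² = 8325.375.

8325.375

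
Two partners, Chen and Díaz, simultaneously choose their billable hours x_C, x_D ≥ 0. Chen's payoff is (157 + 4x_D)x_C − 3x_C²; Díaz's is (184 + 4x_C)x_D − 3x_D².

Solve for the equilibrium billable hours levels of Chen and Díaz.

Expanding Chen's payoff: 157x_C + 4x_Dx_C − 3x_C².
∂π/∂x_C = 157 + 4x_D − 6x_C = 0, so x_C = 157/6 + (2/3)x_D.
Likewise for Díaz: x_D = 92/3 + (2/3)x_C.
Solving the two reaction functions simultaneously: (1 − (2/3)(2/3))x_C = 157/6 + (2/3)·(92/3), so (5/9)x_C = 839/18 and x_C = 83.9.
Then x_D = 92/3 + (2/3)·83.9 = 86.6.

83.9, 86.6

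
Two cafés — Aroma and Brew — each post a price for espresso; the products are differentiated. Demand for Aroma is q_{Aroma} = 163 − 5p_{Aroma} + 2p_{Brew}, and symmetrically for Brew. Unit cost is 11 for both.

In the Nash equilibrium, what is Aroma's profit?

Aroma's profit: π = (p_{Aroma} − 11)(163 − 5p_{Aroma} + 2p_{Brew}).
∂π/∂p_{Aroma} = 218 − 10p_{Aroma} + 2p_{Brew} = 0 ⇒ p_{Aroma} = 21.8 + 0.2p_{Brew}.
Setting p_{Aroma} = p_{Brew} in the reaction function: p_{Aroma} = 21.8 + 0.2p_{Aroma}, so p_{Aroma} = 21.8 / 0.8 = 27.25.
q_{Aroma} = 163 − 5·27.25 + 2·27.25 = 81.25.
Profit = (27.25 − 11)·81.25 = 1320.3125.

1320.3125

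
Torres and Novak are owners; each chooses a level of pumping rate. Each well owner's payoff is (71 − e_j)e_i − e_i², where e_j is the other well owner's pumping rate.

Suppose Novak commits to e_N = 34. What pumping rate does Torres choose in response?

18.5

Torres's payoff is (71 − e_N)e_T − e_T².
∂π/∂e_T = 71 − e_N − 2e_T = 0, so e_T = 35.5 − 0.5e_N.
At e_N = 34: e_T = 35.5 − 0.5·34 = 18.5.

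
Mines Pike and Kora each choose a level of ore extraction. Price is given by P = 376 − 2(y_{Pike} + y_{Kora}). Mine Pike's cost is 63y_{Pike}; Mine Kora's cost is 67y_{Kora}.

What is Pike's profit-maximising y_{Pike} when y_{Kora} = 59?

Mine Pike's profit: π = y_{Pike}(376 − 2(y_{Pike} + y_{Kora})) − 63y_{Pike}.
∂π/∂y_{Pike} = 313 − 4y_{Pike} − 2y_{Kora} = 0, so y_{Pike} = 78.25 − 0.5y_{Kora}.
At y_{Kora} = 59: y_{Pike} = 78.25 − 0.5·59 = 48.75.

48.75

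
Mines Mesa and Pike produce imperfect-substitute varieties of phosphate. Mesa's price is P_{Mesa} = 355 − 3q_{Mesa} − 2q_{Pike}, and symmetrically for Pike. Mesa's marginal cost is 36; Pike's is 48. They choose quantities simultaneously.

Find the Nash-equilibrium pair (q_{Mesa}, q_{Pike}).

40.625, 37.625

Mine Mesa's profit: π = q_{Mesa}(355 − 3q_{Mesa} − 2q_{Pike}) − 36q_{Mesa}.
∂π/∂q_{Mesa} = 319 − 6q_{Mesa} − 2q_{Pike} = 0 ⇒ q_{Mesa} = 319/6 − (1/3)q_{Pike}.
Similarly q_{Pike} = 307/6 − (1/3)q_{Mesa}.
Plugging q_{Pike} into Mesa's best response: q_{Mesa} = 319/6 − (1/3)(307/6 − (1/3)q_{Mesa}) ⇒ (8/9)q_{Mesa} = 325/9, so q_{Mesa} = 40.625.
Then q_{Pike} = 307/6 − (1/3)·40.625 = 37.625.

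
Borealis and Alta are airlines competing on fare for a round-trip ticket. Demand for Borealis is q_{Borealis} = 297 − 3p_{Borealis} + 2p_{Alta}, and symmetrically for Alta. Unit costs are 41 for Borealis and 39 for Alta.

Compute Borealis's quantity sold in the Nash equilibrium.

Borealis's profit: π = (p_{Borealis} − 41)(297 − 3p_{Borealis} + 2p_{Alta}).
∂π/∂p_{Borealis} = 420 − 6p_{Borealis} + 2p_{Alta} = 0 ⇒ p_{Borealis} = 70 + (1/3)p_{Alta}.
Similarly p_{Alta} = 69 + (1/3)p_{Borealis}.
Substituting the second reaction function into the first: p_{Borealis} = 70 + (1/3)(69 + (1/3)p_{Borealis}), which gives (8/9)p_{Borealis} = 93 ⇒ p_{Borealis} = 104.625.
Then p_{Alta} = 69 + (1/3)·104.625 = 103.875.
q_{Borealis} = 297 − 3·104.625 + 2·103.875 = 190.875.

190.875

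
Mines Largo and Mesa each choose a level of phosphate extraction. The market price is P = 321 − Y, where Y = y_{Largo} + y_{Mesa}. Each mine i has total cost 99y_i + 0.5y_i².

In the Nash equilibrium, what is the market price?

Mine Largo's profit: π = y_{Largo}(321 − (y_{Largo} + y_{Mesa})) − 99y_{Largo} − 0.5y_{Largo}².
∂π/∂y_{Largo} = 222 − 3y_{Largo} − y_{Mesa} = 0, so y_{Largo} = 74 − (1/3)y_{Mesa}.
Setting y_{Largo} = y_{Mesa} in the reaction function: y_{Largo} = 74 − (1/3)y_{Largo}, so y_{Largo} = 74 / (4/3) = 55.5.
Equilibrium price: P = 321 − 111 = 210.

210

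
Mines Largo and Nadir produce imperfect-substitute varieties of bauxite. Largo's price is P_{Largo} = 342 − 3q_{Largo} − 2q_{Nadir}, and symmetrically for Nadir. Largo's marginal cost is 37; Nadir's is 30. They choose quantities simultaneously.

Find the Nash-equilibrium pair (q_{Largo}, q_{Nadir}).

Mine Largo's profit: π = q_{Largo}(342 − 3q_{Largo} − 2q_{Nadir}) − 37q_{Largo}.
∂π/∂q_{Largo} = 305 − 6q_{Largo} − 2q_{Nadir} = 0 ⇒ q_{Largo} = 305/6 − (1/3)q_{Nadir}.
Similarly q_{Nadir} = 52 − (1/3)q_{Largo}.
Solving the two reaction functions simultaneously: (1 − (−1/3)(−1/3))q_{Largo} = 305/6 − (1/3)·52, so (8/9)q_{Largo} = 33.5 and q_{Largo} = 37.6875.
Then q_{Nadir} = 52 − (1/3)·37.6875 = 39.4375.

37.6875, 39.4375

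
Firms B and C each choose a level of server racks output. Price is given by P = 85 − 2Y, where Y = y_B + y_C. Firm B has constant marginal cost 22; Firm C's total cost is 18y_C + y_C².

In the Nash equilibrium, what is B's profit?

297.68

Firm B's profit: π = y_B(85 − 2(y_B + y_C)) − 22y_B.
∂π/∂y_B = 63 − 4y_B − 2y_C = 0, so y_B = 15.75 − 0.5y_C.
For C: ∂π/∂y_C = 67 − 6y_C − 2y_B = 0 ⇒ y_C = 67/6 − (1/3)y_B.
Solving the two reaction functions simultaneously: (1 − (−0.5)(−1/3))y_B = 15.75 − 0.5·(67/6), so (5/6)y_B = 61/6 and y_B = 12.2.
Then y_C = 67/6 − (1/3)·12.2 = 7.1.
Price P = 85 − 2·19.3 = 46.4.
B's profit: (46.4 − 22)·12.2 = 297.68.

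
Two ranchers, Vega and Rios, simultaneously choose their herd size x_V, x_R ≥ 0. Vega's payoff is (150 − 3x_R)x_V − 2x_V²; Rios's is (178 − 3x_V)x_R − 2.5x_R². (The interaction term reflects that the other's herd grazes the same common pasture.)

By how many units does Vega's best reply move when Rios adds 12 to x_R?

Expanding Vega's payoff: 150x_V − 3x_Rx_V − 2x_V².
∂π/∂x_V = 150 − 3x_R − 4x_V = 0, so x_V = 37.5 − 0.75x_R.
The reaction-function slope is −0.75, so a 12-unit rise in x_R moves x_V by −0.75 × 12 = −9. Vega's best response falls — the actions are strategic substitutes.

-9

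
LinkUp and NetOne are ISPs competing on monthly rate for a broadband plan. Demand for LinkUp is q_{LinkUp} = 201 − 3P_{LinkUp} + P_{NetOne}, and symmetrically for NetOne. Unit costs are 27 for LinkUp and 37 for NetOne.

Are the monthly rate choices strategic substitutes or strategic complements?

LinkUp's profit: π = (P_{LinkUp} − 27)(201 − 3P_{LinkUp} + P_{NetOne}).
∂π/∂P_{LinkUp} = 282 − 6P_{LinkUp} + P_{NetOne} = 0 ⇒ P_{LinkUp} = 47 + (1/6)P_{NetOne}.
The best-response slope dP_{LinkUp}/dP_{NetOne} = 1/6 > 0: the reaction function is upward-sloping, so the choices are strategic complements.

strategic complements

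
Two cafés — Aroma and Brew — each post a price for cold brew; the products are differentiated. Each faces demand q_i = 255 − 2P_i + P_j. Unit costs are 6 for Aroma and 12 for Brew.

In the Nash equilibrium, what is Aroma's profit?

Aroma's profit: π = (P_{Aroma} − 6)(255 − 2P_{Aroma} + P_{Brew}).
∂π/∂P_{Aroma} = 267 − 4P_{Aroma} + P_{Brew} = 0 ⇒ P_{Aroma} = 66.75 + 0.25P_{Brew}.
Similarly P_{Brew} = 69.75 + 0.25P_{Aroma}.
Plugging P_{Brew} into Aroma's best response: P_{Aroma} = 66.75 + 0.25(69.75 + 0.25P_{Aroma}) ⇒ 0.9375P_{Aroma} = 84.1875, so P_{Aroma} = 89.8.
Then P_{Brew} = 69.75 + 0.25·89.8 = 92.2.
q_{Aroma} = 255 − 2·89.8 + 92.2 = 167.6.
Profit = (89.8 − 6)·167.6 = 14044.88.

14044.88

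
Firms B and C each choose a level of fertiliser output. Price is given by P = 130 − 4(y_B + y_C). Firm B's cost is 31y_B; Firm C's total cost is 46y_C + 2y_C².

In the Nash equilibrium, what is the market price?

Firm B's profit: π = y_B(130 − 4(y_B + y_C)) − 31y_B.
∂π/∂y_B = 99 − 8y_B − 4y_C = 0, so y_B = 12.375 − 0.5y_C.
For C: ∂π/∂y_C = 84 − 12y_C − 4y_B = 0 ⇒ y_C = 7 − (1/3)y_B.
Solving the two reaction functions simultaneously: (1 − (−0.5)(−1/3))y_B = 12.375 − 0.5·7, so (5/6)y_B = 8.875 and y_B = 10.65.
Then y_C = 7 − (1/3)·10.65 = 3.45.
Equilibrium price: P = 130 − 4·14.1 = 73.6.

73.6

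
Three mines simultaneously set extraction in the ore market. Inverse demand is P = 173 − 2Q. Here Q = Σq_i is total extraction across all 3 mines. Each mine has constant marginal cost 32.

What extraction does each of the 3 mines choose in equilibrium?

17.625

A representative mine's profit is π_i = q_i(173 − 2Q) − 32q_i, with Q = q_i + Σ_{j≠i} q_j.
First-order condition: 141 − 4q_i − 2Σ_{j≠i} q_j = 0.
Imposing symmetry (q_j = q for all j) turns Σ_{j≠i} q_j into 2q, so 141 = 8q and q = 17.625.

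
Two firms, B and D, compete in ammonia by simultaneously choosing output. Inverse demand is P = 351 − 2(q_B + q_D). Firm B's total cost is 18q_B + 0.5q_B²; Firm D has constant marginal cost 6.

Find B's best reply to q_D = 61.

42.2

Firm B's profit: π = q_B(351 − 2(q_B + q_D)) − 18q_B − 0.5q_B².
∂π/∂q_B = 333 − 5q_B − 2q_D = 0, so q_B = 66.6 − 0.4q_D.
At q_D = 61: q_B = 66.6 − 0.4·61 = 42.2.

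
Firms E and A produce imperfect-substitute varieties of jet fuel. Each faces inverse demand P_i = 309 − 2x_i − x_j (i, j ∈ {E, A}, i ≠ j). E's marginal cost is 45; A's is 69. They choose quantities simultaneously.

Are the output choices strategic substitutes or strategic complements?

Firm E's profit: π = x_E(309 − 2x_E − x_A) − 45x_E.
∂π/∂x_E = 264 − 4x_E − x_A = 0 ⇒ x_E = 66 − 0.25x_A.
The best-response slope dx_E/dx_A = −0.25 < 0: the reaction function is downward-sloping, so the choices are strategic substitutes.

strategic substitutes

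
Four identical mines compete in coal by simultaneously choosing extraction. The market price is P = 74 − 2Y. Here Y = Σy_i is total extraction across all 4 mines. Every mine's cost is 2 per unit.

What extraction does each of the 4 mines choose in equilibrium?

7.2

A representative mine's profit is π_i = y_i(74 − 2Y) − 2y_i, with Y = y_i + Σ_{j≠i} y_j.
First-order condition: 72 − 4y_i − 2Σ_{j≠i} y_j = 0.
With identical mines, set every y_j = y: then 72 − 4y − 6y = 0, i.e. y = 72/10 = 7.2.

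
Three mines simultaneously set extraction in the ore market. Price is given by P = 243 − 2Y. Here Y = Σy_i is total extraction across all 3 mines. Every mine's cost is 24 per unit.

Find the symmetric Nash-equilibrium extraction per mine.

27.375

A representative mine's profit is π_i = y_i(243 − 2Y) − 24y_i, with Y = y_i + Σ_{j≠i} y_j.
First-order condition: 219 − 4y_i − 2Σ_{j≠i} y_j = 0.
With identical mines, set every y_j = y: then 219 − 4y − 4y = 0, i.e. y = 219/8 = 27.375.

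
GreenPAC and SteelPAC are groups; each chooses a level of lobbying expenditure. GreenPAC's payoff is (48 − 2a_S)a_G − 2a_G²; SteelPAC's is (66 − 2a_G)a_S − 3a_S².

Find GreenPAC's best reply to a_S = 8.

Expanding GreenPAC's payoff: 48a_G − 2a_Sa_G − 2a_G².
∂π/∂a_G = 48 − 2a_S − 4a_G = 0, so a_G = 12 − 0.5a_S.
At a_S = 8: a_G = 12 − 0.5·8 = 8.

8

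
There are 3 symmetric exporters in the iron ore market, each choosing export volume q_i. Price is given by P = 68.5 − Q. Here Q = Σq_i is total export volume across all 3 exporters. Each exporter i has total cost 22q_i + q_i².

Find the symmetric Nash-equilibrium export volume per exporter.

A representative exporter's profit is π_i = q_i(68.5 − Q) − 22q_i − q_i², with Q = q_i + Σ_{j≠i} q_j.
First-order condition: 46.5 − 4q_i − Σ_{j≠i} q_j = 0.
Imposing symmetry (q_j = q for all j) turns Σ_{j≠i} q_j into 2q, so 46.5 = 6q and q = 7.75.

7.75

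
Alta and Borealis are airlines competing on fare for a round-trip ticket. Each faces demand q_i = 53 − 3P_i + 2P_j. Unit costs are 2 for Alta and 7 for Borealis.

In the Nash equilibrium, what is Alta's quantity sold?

41.0625

Alta's profit: π = (P_{Alta} − 2)(53 − 3P_{Alta} + 2P_{Borealis}).
∂π/∂P_{Alta} = 59 − 6P_{Alta} + 2P_{Borealis} = 0 ⇒ P_{Alta} = 59/6 + (1/3)P_{Borealis}.
Similarly P_{Borealis} = 37/3 + (1/3)P_{Alta}.
Plugging P_{Borealis} into Alta's best response: P_{Alta} = 59/6 + (1/3)(37/3 + (1/3)P_{Alta}) ⇒ (8/9)P_{Alta} = 251/18, so P_{Alta} = 15.6875.
Then P_{Borealis} = 37/3 + (1/3)·15.6875 = 17.5625.
q_{Alta} = 53 − 3·15.6875 + 2·17.5625 = 41.0625.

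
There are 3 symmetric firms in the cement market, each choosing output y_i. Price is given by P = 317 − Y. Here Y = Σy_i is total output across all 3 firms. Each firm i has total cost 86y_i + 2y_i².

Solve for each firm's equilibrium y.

28.875

A representative firm's profit is π_i = y_i(317 − Y) − 86y_i − 2y_i², with Y = y_i + Σ_{j≠i} y_j.
First-order condition: 231 − 6y_i − Σ_{j≠i} y_j = 0.
Imposing symmetry (y_j = y for all j) turns Σ_{j≠i} y_j into 2y, so 231 = 8y and y = 28.875.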